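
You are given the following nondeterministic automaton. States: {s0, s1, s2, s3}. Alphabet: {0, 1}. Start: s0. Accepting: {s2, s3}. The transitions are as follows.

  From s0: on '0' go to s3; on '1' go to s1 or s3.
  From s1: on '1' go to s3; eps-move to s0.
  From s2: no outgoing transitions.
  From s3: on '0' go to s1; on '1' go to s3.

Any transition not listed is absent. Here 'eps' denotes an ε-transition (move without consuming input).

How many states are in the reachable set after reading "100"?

Start in {s0}.
Read '1': {s0} → {s0, s1, s3}.
Read '0': {s0, s1, s3} → {s0, s1, s3}.
Read '0': {s0, s1, s3} → {s0, s1, s3}.
That set has 3 states.

3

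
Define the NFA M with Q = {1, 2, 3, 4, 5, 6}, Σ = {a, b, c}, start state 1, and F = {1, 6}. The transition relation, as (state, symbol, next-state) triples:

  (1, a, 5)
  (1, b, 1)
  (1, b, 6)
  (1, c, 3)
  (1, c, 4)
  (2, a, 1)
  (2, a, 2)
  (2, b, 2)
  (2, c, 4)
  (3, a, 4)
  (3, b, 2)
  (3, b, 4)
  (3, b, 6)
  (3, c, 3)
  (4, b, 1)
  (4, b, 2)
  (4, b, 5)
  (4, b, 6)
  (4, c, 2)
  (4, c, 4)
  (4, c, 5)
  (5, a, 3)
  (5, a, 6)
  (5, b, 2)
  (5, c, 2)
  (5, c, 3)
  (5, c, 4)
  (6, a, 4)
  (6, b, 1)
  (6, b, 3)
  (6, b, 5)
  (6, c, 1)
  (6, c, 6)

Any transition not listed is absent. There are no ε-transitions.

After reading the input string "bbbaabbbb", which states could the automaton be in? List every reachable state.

Start in {1}.
Read 'b': 1→{1, 6}; now {1, 6}.
Read 'b': 1→{1, 6}, 6→{1, 3, 5}; now {1, 3, 5, 6}.
Read 'b': 1→{1, 6}, 3→{2, 4, 6}, 5→{2}, 6→{1, 3, 5}; now {1, 2, 3, 4, 5, 6}.
Read 'a': 1→{5}, 2→{1, 2}, 3→{4}, 4→∅, 5→{3, 6}, 6→{4}; now {1, 2, 3, 4, 5, 6}.
Read 'a': 1→{5}, 2→{1, 2}, 3→{4}, 4→∅, 5→{3, 6}, 6→{4}; now {1, 2, 3, 4, 5, 6}.
Read 'b': 1→{1, 6}, 2→{2}, 3→{2, 4, 6}, 4→{1, 2, 5, 6}, 5→{2}, 6→{1, 3, 5}; now {1, 2, 3, 4, 5, 6}.
Read 'b': 1→{1, 6}, 2→{2}, 3→{2, 4, 6}, 4→{1, 2, 5, 6}, 5→{2}, 6→{1, 3, 5}; now {1, 2, 3, 4, 5, 6}.
Read 'b': 1→{1, 6}, 2→{2}, 3→{2, 4, 6}, 4→{1, 2, 5, 6}, 5→{2}, 6→{1, 3, 5}; now {1, 2, 3, 4, 5, 6}.
Read 'b': 1→{1, 6}, 2→{2}, 3→{2, 4, 6}, 4→{1, 2, 5, 6}, 5→{2}, 6→{1, 3, 5}; now {1, 2, 3, 4, 5, 6}.

{1, 2, 3, 4, 5, 6}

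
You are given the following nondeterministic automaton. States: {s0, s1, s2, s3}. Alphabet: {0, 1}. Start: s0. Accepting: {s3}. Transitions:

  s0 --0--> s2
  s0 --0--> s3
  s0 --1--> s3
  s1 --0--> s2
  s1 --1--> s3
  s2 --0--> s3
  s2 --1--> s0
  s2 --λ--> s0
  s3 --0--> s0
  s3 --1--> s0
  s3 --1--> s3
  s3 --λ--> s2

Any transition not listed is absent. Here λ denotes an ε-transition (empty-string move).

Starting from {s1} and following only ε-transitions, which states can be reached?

{s1}

Begin with {s1}.
No ε-moves leave this set, so the closure equals the set itself.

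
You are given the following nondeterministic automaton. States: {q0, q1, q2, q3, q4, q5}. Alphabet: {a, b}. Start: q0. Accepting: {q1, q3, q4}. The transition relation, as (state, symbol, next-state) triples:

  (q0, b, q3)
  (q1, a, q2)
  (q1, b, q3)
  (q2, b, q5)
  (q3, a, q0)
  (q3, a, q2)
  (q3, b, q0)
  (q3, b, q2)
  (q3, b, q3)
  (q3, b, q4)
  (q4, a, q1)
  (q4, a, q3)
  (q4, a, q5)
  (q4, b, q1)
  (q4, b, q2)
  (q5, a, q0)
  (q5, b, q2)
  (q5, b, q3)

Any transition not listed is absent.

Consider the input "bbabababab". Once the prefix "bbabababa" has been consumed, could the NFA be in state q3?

Yes

Start in {q0}.
Read 'b': q0→{q3}; now {q3}.
Read 'b': q3→{q0, q2, q3, q4}; now {q0, q2, q3, q4}.
Read 'a': q0→∅, q2→∅, q3→{q0, q2}, q4→{q1, q3, q5}; now {q0, q1, q2, q3, q5}.
Read 'b': q0→{q3}, q1→{q3}, q2→{q5}, q3→{q0, q2, q3, q4}, q5→{q2, q3}; now {q0, q2, q3, q4, q5}.
Read 'a': q0→∅, q2→∅, q3→{q0, q2}, q4→{q1, q3, q5}, q5→{q0}; now {q0, q1, q2, q3, q5}.
Read 'b': q0→{q3}, q1→{q3}, q2→{q5}, q3→{q0, q2, q3, q4}, q5→{q2, q3}; now {q0, q2, q3, q4, q5}.
Read 'a': q0→∅, q2→∅, q3→{q0, q2}, q4→{q1, q3, q5}, q5→{q0}; now {q0, q1, q2, q3, q5}.
Read 'b': q0→{q3}, q1→{q3}, q2→{q5}, q3→{q0, q2, q3, q4}, q5→{q2, q3}; now {q0, q2, q3, q4, q5}.
Read 'a': q0→∅, q2→∅, q3→{q0, q2}, q4→{q1, q3, q5}, q5→{q0}; now {q0, q1, q2, q3, q5}.
State q3 is in {q0, q1, q2, q3, q5}.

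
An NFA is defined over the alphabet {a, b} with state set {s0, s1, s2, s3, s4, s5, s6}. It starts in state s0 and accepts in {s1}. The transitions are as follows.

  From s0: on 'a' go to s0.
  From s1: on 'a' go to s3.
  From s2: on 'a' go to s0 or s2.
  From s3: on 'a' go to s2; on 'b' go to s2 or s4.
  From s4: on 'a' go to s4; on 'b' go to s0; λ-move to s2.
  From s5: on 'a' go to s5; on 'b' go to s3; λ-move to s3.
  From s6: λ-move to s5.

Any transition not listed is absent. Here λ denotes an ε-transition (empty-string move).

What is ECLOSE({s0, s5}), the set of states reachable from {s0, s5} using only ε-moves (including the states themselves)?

{s0, s3, s5}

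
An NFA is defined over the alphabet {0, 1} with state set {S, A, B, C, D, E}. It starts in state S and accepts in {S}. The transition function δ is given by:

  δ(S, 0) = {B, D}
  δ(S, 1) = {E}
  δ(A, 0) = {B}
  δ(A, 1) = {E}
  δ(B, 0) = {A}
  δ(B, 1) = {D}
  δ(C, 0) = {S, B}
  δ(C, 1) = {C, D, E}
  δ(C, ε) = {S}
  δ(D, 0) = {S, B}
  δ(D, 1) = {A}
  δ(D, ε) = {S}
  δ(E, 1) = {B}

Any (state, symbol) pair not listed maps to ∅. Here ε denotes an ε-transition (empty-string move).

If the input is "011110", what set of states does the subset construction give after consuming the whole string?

Start in {S}.
Read '0': S→{B, D}; union {B, D}; ε-closure = {S, B, D}.
Read '1': S→{E}, B→{D}, D→{A}; union {A, D, E}; ε-closure = {S, A, D, E}.
Read '1': S→{E}, A→{E}, D→{A}, E→{B}; now {A, B, E}.
Read '1': A→{E}, B→{D}, E→{B}; union {B, D, E}; ε-closure = {S, B, D, E}.
Read '1': S→{E}, B→{D}, D→{A}, E→{B}; union {A, B, D, E}; ε-closure = {S, A, B, D, E}.
Read '0': S→{B, D}, A→{B}, B→{A}, D→{S, B}, E→∅; now {S, A, B, D}.

{S, A, B, D}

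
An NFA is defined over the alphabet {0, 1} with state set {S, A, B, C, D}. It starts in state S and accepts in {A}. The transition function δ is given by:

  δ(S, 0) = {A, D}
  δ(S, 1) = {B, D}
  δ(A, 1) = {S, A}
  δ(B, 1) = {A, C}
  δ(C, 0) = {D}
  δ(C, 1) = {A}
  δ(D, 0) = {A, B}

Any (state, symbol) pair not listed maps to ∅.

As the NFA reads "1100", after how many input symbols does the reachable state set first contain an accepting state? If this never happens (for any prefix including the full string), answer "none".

2

Start in {S}.
Read '1': S→{B, D}; now {B, D}.
Read '1': B→{A, C}, D→∅; now {A, C}.
None of the earlier sets intersect F, but {A, C} does.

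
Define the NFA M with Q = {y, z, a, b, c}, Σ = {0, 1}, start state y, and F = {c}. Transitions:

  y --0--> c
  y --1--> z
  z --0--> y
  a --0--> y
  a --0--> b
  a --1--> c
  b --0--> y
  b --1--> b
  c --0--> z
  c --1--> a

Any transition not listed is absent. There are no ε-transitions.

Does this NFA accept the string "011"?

Yes

Start in {y}.
Read '0': y→{c}; now {c}.
Read '1': c→{a}; now {a}.
Read '1': a→{c}; now {c}.
The final set {c} contains the accepting state c.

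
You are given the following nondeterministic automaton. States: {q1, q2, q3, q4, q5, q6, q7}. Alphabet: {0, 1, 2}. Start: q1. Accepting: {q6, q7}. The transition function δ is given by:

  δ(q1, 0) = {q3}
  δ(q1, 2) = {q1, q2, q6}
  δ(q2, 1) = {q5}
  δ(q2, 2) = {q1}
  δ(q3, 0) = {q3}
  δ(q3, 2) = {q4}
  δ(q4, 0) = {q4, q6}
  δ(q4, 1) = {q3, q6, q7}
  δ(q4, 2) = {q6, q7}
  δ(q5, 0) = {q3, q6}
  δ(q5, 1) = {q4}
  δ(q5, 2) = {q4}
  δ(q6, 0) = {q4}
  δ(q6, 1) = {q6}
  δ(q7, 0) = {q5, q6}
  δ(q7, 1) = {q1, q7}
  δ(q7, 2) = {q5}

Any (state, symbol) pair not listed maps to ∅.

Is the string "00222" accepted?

No

Start in {q1}.
Read '0': q1→{q3}; now {q3}.
Read '0': q3→{q3}; now {q3}.
Read '2': q3→{q4}; now {q4}.
Read '2': q4→{q6, q7}; now {q6, q7}.
Read '2': q6→∅, q7→{q5}; now {q5}.
The final set {q5} contains no accepting state.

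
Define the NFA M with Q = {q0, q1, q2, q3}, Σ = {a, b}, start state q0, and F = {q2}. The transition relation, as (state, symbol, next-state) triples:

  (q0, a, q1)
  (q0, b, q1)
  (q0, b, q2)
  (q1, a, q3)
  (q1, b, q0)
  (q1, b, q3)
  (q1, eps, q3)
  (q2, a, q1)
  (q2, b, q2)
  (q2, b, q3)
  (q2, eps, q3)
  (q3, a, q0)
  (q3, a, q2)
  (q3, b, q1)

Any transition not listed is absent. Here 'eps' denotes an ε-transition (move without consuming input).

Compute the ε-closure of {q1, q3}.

{q1, q3}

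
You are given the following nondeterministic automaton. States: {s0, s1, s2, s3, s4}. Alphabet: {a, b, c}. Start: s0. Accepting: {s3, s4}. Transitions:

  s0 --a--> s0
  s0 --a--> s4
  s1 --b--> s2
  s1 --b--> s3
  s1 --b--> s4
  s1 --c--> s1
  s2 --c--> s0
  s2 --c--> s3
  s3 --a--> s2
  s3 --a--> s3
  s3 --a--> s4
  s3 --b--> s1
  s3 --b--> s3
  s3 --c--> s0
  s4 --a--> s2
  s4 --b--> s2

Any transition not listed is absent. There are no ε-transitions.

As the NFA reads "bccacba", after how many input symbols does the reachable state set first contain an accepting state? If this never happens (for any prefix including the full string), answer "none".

none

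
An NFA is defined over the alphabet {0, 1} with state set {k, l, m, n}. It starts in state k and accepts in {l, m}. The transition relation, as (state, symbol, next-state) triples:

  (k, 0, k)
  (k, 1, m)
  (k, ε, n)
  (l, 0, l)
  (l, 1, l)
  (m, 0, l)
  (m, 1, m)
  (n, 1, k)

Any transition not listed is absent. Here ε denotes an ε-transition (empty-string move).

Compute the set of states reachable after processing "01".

{k, m, n}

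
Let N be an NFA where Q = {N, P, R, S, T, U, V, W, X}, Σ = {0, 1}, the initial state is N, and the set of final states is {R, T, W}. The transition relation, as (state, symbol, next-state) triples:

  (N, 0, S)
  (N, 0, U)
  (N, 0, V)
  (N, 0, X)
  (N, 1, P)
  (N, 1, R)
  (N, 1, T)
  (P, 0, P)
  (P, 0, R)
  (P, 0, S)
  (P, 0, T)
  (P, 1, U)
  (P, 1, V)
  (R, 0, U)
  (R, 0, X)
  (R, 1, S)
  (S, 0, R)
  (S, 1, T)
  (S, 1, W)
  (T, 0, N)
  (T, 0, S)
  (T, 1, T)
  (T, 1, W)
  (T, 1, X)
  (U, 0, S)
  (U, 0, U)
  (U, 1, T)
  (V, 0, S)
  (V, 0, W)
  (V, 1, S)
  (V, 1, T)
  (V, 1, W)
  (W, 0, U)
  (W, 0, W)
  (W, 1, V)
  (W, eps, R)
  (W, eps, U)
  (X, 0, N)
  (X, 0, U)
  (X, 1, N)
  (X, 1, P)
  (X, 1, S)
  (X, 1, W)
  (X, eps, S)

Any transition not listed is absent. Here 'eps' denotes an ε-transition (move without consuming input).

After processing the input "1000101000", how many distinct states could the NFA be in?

9

Start in {N}.
Read '1': {N} → {P, R, T}.
Read '0': {P, R, T} → {N, P, R, S, T, U, X}.
Read '0': {N, P, R, S, T, U, X} → {N, P, R, S, T, U, V, X}.
Read '0': {N, P, R, S, T, U, V, X} → {N, P, R, S, T, U, V, W, X}.
Read '1': {N, P, R, S, T, U, V, W, X} → {N, P, R, S, T, U, V, W, X}.
Read '0': {N, P, R, S, T, U, V, W, X} → {N, P, R, S, T, U, V, W, X}.
Read '1': {N, P, R, S, T, U, V, W, X} → {N, P, R, S, T, U, V, W, X}.
Read '0': {N, P, R, S, T, U, V, W, X} → {N, P, R, S, T, U, V, W, X}.
Read '0': {N, P, R, S, T, U, V, W, X} → {N, P, R, S, T, U, V, W, X}.
Read '0': {N, P, R, S, T, U, V, W, X} → {N, P, R, S, T, U, V, W, X}.
That set has 9 states.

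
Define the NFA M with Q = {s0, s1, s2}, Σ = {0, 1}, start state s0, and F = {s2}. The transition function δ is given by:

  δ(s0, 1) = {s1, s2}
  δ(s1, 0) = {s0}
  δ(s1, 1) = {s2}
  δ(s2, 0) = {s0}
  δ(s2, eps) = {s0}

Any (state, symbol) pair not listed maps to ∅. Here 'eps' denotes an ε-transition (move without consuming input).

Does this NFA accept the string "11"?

Yes

Start in {s0}.
Read '1': s0→{s1, s2}; union {s1, s2}; ε-closure = {s0, s1, s2}.
Read '1': s0→{s1, s2}, s1→{s2}, s2→∅; union {s1, s2}; ε-closure = {s0, s1, s2}.
The final set {s0, s1, s2} contains the accepting state s2.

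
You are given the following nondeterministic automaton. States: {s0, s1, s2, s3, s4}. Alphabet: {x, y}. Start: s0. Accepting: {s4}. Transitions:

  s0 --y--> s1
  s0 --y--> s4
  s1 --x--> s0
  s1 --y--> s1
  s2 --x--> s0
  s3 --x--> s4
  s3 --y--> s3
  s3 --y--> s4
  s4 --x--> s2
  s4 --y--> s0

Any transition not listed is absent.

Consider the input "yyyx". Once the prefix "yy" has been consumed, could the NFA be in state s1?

Start in {s0}.
Read 'y': {s0} → {s1, s4}.
Read 'y': {s1, s4} → {s0, s1}.
State s1 is in {s0, s1}.

Yes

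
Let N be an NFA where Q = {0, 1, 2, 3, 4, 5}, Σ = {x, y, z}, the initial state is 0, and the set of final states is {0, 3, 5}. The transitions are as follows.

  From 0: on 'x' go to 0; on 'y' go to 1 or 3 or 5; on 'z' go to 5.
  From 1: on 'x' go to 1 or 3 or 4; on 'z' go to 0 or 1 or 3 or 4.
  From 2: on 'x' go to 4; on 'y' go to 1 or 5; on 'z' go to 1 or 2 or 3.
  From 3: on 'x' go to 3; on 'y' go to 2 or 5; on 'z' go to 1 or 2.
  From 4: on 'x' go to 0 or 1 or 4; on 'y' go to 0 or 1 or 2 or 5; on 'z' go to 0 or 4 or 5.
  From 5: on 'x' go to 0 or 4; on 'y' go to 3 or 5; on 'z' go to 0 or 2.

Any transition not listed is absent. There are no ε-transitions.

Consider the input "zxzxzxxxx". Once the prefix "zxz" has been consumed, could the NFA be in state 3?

No

Start in {0}.
Read 'z': {0} → {5}.
Read 'x': {5} → {0, 4}.
Read 'z': {0, 4} → {0, 4, 5}.
State 3 is not in {0, 4, 5}.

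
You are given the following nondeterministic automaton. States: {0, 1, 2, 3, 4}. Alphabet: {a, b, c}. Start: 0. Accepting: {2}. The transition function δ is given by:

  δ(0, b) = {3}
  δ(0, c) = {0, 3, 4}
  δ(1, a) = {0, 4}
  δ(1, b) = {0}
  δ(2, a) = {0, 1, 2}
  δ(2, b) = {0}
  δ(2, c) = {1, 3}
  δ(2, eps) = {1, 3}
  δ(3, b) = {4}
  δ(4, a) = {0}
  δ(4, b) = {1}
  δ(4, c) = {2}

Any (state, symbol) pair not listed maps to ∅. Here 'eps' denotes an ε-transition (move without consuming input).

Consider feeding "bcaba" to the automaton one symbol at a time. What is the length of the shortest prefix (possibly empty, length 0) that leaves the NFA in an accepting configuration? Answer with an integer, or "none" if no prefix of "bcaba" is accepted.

none

Start in {0}.
Read 'b': 0→{3}; now {3}.
Read 'c': 3→∅; now ∅.
The set is empty and remains empty for the remaining 3 symbols.
No reachable set along the way intersects F.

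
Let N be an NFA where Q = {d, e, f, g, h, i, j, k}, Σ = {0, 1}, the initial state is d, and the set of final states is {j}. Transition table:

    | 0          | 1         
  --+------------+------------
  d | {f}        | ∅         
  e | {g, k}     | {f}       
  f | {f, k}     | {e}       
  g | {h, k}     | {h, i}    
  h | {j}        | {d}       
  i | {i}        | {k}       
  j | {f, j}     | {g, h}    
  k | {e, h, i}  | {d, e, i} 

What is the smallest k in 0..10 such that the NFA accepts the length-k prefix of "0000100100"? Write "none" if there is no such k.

4

Start in {d}.
Read '0': d→{f}; now {f}.
Read '0': f→{f, k}; now {f, k}.
Read '0': f→{f, k}, k→{e, h, i}; now {e, f, h, i, k}.
Read '0': e→{g, k}, f→{f, k}, h→{j}, i→{i}, k→{e, h, i}; now {e, f, g, h, i, j, k}.
None of the earlier sets intersect F, but {e, f, g, h, i, j, k} does.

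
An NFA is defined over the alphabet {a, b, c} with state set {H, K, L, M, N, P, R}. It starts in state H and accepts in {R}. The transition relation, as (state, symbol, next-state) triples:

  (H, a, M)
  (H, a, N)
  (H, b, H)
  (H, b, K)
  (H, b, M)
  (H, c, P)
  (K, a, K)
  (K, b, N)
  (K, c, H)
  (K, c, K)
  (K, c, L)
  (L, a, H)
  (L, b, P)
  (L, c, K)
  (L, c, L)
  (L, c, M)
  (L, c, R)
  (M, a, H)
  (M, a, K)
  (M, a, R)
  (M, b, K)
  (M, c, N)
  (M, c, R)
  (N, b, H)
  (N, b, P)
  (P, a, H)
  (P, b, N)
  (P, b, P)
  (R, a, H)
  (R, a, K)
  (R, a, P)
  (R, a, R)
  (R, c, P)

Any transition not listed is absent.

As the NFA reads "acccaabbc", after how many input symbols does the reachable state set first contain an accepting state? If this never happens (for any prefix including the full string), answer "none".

2

Start in {H}.
Read 'a': {H} → {M, N}.
Read 'c': {M, N} → {N, R}.
None of the earlier sets intersect F, but {N, R} does.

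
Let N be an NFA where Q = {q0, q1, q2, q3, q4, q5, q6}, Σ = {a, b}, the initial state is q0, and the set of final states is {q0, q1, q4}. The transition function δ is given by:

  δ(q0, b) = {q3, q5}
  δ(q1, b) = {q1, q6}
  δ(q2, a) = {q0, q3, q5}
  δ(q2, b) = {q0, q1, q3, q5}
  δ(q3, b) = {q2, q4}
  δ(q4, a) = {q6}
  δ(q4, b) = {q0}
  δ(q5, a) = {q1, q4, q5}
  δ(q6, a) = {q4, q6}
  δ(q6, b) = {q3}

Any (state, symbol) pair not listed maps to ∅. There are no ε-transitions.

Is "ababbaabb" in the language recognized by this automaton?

Start in {q0}.
Read 'a': {q0} → ∅.
The set is empty and remains empty for the remaining 8 symbols.
The final set ∅ contains no accepting state.

No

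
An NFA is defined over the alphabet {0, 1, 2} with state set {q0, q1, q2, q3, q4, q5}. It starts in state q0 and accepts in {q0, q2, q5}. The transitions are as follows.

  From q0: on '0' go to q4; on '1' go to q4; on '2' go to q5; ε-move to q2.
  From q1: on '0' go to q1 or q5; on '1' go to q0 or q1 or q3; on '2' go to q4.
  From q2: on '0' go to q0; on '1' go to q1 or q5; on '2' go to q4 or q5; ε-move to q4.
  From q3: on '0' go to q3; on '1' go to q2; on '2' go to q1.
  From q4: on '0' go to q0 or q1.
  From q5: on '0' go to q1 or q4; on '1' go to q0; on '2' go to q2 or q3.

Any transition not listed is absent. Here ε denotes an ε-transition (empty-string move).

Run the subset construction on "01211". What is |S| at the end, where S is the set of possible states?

6

Start: ε-closure({q0}) = {q0, q2, q4}.
Read '0': q0→{q4}, q2→{q0}, q4→{q0, q1}; union {q0, q1, q4}; ε-closure = {q0, q1, q2, q4}.
Read '1': q0→{q4}, q1→{q0, q1, q3}, q2→{q1, q5}, q4→∅; union {q0, q1, q3, q4, q5}; ε-closure = {q0, q1, q2, q3, q4, q5}.
Read '2': q0→{q5}, q1→{q4}, q2→{q4, q5}, q3→{q1}, q4→∅, q5→{q2, q3}; now {q1, q2, q3, q4, q5}.
Read '1': q1→{q0, q1, q3}, q2→{q1, q5}, q3→{q2}, q4→∅, q5→{q0}; union {q0, q1, q2, q3, q5}; ε-closure = {q0, q1, q2, q3, q4, q5}.
Read '1': q0→{q4}, q1→{q0, q1, q3}, q2→{q1, q5}, q3→{q2}, q4→∅, q5→{q0}; now {q0, q1, q2, q3, q4, q5}.
That set has 6 states.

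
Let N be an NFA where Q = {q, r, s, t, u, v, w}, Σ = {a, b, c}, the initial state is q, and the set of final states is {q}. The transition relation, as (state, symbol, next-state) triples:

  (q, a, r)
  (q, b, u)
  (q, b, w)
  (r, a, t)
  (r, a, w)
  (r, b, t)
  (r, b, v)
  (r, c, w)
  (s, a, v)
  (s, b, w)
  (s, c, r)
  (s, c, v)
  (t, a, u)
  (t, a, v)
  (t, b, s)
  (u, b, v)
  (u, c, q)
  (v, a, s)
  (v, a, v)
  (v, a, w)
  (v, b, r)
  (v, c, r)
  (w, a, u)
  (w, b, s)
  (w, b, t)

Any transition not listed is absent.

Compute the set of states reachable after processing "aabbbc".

{r, v}

Start in {q}.
Read 'a': {q} → {r}.
Read 'a': {r} → {t, w}.
Read 'b': {t, w} → {s, t}.
Read 'b': {s, t} → {s, w}.
Read 'b': {s, w} → {s, t, w}.
Read 'c': {s, t, w} → {r, v}.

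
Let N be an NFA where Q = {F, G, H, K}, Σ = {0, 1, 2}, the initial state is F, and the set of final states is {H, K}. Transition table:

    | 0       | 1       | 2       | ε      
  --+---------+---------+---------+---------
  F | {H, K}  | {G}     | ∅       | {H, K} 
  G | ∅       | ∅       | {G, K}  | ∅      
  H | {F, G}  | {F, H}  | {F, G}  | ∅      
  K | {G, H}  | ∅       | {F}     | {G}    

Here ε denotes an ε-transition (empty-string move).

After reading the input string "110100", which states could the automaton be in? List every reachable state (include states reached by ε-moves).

{F, G, H, K}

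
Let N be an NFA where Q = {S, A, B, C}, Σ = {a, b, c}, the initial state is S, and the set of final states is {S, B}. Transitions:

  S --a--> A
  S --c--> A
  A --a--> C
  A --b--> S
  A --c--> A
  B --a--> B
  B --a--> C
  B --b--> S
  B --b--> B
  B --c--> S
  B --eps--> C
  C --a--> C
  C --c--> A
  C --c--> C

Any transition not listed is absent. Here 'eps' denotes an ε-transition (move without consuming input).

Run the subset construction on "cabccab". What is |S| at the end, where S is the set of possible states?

Start in {S}.
Read 'c': S→{A}; now {A}.
Read 'a': A→{C}; now {C}.
Read 'b': C→∅; now ∅.
The set is empty and remains empty for the remaining 4 symbols.
That set has 0 states.

0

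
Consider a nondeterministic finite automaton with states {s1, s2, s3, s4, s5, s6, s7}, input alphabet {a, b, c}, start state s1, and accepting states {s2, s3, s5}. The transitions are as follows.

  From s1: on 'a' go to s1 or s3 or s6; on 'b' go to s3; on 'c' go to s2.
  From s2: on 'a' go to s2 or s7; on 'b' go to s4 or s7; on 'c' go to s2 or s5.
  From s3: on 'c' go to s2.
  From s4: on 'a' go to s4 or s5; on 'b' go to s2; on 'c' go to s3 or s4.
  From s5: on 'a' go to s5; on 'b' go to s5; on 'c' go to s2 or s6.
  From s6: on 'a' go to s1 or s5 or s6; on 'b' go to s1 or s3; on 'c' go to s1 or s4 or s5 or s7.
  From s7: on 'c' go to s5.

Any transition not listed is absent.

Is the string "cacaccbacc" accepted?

Yes

Start in {s1}.
Read 'c': {s1} → {s2}.
Read 'a': {s2} → {s2, s7}.
Read 'c': {s2, s7} → {s2, s5}.
Read 'a': {s2, s5} → {s2, s5, s7}.
Read 'c': {s2, s5, s7} → {s2, s5, s6}.
Read 'c': {s2, s5, s6} → {s1, s2, s4, s5, s6, s7}.
Read 'b': {s1, s2, s4, s5, s6, s7} → {s1, s2, s3, s4, s5, s7}.
Read 'a': {s1, s2, s3, s4, s5, s7} → {s1, s2, s3, s4, s5, s6, s7}.
Read 'c': {s1, s2, s3, s4, s5, s6, s7} → {s1, s2, s3, s4, s5, s6, s7}.
Read 'c': {s1, s2, s3, s4, s5, s6, s7} → {s1, s2, s3, s4, s5, s6, s7}.
The final set {s1, s2, s3, s4, s5, s6, s7} contains the accepting states s2, s3, s5.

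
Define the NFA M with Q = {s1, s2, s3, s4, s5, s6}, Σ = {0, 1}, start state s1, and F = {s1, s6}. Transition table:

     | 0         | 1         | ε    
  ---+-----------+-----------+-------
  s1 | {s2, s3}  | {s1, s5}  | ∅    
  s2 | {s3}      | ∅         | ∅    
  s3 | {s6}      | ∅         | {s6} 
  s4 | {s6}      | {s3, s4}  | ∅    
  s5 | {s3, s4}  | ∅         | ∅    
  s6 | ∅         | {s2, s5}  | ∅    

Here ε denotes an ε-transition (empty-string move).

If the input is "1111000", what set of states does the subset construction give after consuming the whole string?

{s6}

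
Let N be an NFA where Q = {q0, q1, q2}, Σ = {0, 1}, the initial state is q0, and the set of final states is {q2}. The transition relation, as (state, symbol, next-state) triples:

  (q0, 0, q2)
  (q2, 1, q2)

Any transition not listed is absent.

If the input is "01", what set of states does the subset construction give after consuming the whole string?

{q2}

Start in {q0}.
Read '0': {q0} → {q2}.
Read '1': {q2} → {q2}.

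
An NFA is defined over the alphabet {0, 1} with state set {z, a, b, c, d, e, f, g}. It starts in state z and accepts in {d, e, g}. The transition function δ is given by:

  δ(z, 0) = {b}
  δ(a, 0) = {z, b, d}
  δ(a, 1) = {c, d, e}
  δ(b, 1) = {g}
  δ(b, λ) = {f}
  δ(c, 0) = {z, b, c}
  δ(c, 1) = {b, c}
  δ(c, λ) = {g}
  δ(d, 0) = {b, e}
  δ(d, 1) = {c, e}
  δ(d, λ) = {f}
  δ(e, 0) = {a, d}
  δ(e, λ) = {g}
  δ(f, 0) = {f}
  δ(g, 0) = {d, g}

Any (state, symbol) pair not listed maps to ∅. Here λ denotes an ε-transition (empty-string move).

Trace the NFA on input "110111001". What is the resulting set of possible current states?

Start in {z}.
Read '1': {z} → ∅.
The set is empty and remains empty for the remaining 8 symbols.

∅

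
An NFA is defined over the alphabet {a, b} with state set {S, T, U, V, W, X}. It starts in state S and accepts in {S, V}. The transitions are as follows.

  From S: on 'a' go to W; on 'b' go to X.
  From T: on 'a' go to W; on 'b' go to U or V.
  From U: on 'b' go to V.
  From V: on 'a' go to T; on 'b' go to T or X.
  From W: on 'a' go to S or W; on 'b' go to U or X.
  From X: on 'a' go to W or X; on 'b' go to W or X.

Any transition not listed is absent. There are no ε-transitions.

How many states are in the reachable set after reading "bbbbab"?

4

Start in {S}.
Read 'b': {S} → {X}.
Read 'b': {X} → {W, X}.
Read 'b': {W, X} → {U, W, X}.
Read 'b': {U, W, X} → {U, V, W, X}.
Read 'a': {U, V, W, X} → {S, T, W, X}.
Read 'b': {S, T, W, X} → {U, V, W, X}.
That set has 4 states.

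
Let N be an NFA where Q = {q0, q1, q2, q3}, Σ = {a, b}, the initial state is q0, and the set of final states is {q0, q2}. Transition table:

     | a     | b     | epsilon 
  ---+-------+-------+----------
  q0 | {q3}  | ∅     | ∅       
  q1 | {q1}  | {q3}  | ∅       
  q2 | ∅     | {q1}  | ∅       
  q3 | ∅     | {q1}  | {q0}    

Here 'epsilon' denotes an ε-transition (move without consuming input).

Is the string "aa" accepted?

Start in {q0}.
Read 'a': q0→{q3}; union {q3}; ε-closure = {q0, q3}.
Read 'a': q0→{q3}, q3→∅; union {q3}; ε-closure = {q0, q3}.
The final set {q0, q3} contains the accepting state q0.

Yes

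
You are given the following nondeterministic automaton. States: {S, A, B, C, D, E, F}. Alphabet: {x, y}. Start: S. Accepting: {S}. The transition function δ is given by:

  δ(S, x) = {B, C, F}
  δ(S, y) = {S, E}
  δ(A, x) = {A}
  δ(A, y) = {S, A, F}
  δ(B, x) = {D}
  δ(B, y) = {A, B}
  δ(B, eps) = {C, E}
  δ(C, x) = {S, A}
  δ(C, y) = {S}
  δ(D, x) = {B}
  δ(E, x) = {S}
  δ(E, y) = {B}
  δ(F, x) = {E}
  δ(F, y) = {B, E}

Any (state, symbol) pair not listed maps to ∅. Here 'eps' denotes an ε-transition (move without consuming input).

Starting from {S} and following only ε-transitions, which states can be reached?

{S}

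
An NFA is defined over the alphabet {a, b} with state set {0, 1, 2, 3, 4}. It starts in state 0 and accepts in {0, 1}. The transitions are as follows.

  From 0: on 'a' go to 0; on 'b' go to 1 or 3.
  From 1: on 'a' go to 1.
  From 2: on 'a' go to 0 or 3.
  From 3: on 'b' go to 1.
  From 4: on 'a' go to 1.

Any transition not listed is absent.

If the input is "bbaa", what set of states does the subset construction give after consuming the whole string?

{1}

Start in {0}.
Read 'b': {0} → {1, 3}.
Read 'b': {1, 3} → {1}.
Read 'a': {1} → {1}.
Read 'a': {1} → {1}.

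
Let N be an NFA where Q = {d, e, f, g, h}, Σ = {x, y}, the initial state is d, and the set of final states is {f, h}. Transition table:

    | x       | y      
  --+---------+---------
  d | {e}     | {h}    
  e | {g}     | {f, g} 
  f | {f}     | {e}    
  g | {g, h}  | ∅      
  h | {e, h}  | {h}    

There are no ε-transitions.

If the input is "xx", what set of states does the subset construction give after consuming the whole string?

{g}

Start in {d}.
Read 'x': {d} → {e}.
Read 'x': {e} → {g}.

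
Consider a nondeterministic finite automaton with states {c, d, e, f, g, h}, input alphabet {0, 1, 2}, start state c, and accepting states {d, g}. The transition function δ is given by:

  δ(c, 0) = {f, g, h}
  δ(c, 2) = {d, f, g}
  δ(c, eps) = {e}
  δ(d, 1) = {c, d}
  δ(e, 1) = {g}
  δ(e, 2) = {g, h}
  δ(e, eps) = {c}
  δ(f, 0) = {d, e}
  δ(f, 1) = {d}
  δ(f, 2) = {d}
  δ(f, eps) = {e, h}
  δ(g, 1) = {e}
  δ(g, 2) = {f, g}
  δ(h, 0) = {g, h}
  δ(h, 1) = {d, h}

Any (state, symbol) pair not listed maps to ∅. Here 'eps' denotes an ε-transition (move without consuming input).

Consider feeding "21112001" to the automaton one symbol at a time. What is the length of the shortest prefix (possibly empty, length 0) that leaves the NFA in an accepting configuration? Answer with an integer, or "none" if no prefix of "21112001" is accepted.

1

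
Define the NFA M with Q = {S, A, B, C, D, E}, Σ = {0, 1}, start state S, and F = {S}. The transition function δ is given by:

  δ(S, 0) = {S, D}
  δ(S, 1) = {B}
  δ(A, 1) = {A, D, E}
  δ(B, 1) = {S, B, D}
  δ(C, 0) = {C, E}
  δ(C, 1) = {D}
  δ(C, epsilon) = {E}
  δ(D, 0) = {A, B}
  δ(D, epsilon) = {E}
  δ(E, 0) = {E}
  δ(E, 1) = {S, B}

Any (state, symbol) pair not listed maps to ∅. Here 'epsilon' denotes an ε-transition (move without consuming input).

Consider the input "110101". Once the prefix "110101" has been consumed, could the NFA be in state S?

Yes

Start in {S}.
Read '1': S→{B}; now {B}.
Read '1': B→{S, B, D}; union {S, B, D}; ε-closure = {S, B, D, E}.
Read '0': S→{S, D}, B→∅, D→{A, B}, E→{E}; now {S, A, B, D, E}.
Read '1': S→{B}, A→{A, D, E}, B→{S, B, D}, D→∅, E→{S, B}; now {S, A, B, D, E}.
Read '0': S→{S, D}, A→∅, B→∅, D→{A, B}, E→{E}; now {S, A, B, D, E}.
Read '1': S→{B}, A→{A, D, E}, B→{S, B, D}, D→∅, E→{S, B}; now {S, A, B, D, E}.
State S is in {S, A, B, D, E}.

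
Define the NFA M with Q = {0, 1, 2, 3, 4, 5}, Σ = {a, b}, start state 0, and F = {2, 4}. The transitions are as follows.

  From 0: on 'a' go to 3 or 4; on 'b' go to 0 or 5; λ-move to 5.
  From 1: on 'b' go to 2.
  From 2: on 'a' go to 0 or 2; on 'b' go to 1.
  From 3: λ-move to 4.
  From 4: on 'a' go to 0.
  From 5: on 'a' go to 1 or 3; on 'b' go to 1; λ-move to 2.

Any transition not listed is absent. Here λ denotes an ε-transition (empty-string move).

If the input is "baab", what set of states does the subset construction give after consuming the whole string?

{0, 1, 2, 5}

Start: ε-closure({0}) = {0, 2, 5}.
Read 'b': 0→{0, 5}, 2→{1}, 5→{1}; union {0, 1, 5}; ε-closure = {0, 1, 2, 5}.
Read 'a': 0→{3, 4}, 1→∅, 2→{0, 2}, 5→{1, 3}; union {0, 1, 2, 3, 4}; ε-closure = {0, 1, 2, 3, 4, 5}.
Read 'a': 0→{3, 4}, 1→∅, 2→{0, 2}, 3→∅, 4→{0}, 5→{1, 3}; union {0, 1, 2, 3, 4}; ε-closure = {0, 1, 2, 3, 4, 5}.
Read 'b': 0→{0, 5}, 1→{2}, 2→{1}, 3→∅, 4→∅, 5→{1}; now {0, 1, 2, 5}.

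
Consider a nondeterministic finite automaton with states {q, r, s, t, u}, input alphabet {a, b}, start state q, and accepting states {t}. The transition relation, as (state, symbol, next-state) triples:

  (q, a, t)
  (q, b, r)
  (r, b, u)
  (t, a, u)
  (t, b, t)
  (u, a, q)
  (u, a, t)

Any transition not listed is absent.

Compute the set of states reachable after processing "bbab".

{r, t}

Start in {q}.
Read 'b': q→{r}; now {r}.
Read 'b': r→{u}; now {u}.
Read 'a': u→{q, t}; now {q, t}.
Read 'b': q→{r}, t→{t}; now {r, t}.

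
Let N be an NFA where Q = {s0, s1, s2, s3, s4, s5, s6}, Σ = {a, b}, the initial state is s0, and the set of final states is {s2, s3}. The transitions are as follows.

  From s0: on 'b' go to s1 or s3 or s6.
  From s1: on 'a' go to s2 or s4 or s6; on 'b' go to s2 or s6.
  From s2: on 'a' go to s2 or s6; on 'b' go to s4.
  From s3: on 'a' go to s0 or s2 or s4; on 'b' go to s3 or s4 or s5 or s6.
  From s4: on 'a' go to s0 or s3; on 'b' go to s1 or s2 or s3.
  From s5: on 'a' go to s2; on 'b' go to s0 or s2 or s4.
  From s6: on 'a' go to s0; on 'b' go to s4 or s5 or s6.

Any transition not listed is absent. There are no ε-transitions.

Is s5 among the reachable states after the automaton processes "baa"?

No

Start in {s0}.
Read 'b': s0→{s1, s3, s6}; now {s1, s3, s6}.
Read 'a': s1→{s2, s4, s6}, s3→{s0, s2, s4}, s6→{s0}; now {s0, s2, s4, s6}.
Read 'a': s0→∅, s2→{s2, s6}, s4→{s0, s3}, s6→{s0}; now {s0, s2, s3, s6}.
State s5 is not in {s0, s2, s3, s6}.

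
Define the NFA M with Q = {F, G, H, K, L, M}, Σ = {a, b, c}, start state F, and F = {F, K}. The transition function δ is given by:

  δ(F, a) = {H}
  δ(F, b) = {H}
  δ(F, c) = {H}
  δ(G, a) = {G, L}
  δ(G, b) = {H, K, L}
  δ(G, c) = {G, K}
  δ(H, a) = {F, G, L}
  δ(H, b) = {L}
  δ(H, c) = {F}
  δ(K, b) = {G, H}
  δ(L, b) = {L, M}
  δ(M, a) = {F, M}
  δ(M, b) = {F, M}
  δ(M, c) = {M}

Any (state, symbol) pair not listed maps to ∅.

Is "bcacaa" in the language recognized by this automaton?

Yes

Start in {F}.
Read 'b': {F} → {H}.
Read 'c': {H} → {F}.
Read 'a': {F} → {H}.
Read 'c': {H} → {F}.
Read 'a': {F} → {H}.
Read 'a': {H} → {F, G, L}.
The final set {F, G, L} contains the accepting state F.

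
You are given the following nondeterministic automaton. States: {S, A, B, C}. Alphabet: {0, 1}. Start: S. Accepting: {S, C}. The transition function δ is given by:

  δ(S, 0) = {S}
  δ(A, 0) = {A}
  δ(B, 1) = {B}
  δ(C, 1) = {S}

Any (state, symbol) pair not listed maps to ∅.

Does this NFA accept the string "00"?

Start in {S}.
Read '0': S→{S}; now {S}.
Read '0': S→{S}; now {S}.
The final set {S} contains the accepting state S.

Yes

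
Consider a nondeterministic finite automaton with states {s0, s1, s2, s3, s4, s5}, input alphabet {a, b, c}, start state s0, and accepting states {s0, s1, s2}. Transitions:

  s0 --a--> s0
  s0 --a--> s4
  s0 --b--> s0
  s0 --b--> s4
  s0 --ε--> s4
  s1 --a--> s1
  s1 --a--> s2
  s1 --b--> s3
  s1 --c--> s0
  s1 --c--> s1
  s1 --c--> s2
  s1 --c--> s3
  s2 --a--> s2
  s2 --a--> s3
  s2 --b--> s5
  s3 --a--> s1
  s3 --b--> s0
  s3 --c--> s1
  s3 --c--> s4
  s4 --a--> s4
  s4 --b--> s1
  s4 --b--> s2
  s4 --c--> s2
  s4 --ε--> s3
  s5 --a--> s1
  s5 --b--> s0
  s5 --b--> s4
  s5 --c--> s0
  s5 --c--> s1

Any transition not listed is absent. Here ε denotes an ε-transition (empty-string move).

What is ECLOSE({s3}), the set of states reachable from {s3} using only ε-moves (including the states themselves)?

Begin with {s3}.
No ε-moves leave this set, so the closure equals the set itself.

{s3}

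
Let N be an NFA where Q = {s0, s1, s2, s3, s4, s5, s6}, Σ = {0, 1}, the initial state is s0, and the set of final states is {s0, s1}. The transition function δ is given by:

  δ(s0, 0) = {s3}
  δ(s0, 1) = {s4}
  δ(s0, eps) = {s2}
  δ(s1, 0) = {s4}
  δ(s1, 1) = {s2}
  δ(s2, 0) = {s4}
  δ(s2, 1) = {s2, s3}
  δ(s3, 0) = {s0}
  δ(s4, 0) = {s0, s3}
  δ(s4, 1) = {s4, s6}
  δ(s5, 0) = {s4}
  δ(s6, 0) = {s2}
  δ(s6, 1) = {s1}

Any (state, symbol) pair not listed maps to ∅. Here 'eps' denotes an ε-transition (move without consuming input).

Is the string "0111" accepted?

Start: ε-closure({s0}) = {s0, s2}.
Read '0': s0→{s3}, s2→{s4}; now {s3, s4}.
Read '1': s3→∅, s4→{s4, s6}; now {s4, s6}.
Read '1': s4→{s4, s6}, s6→{s1}; now {s1, s4, s6}.
Read '1': s1→{s2}, s4→{s4, s6}, s6→{s1}; now {s1, s2, s4, s6}.
The final set {s1, s2, s4, s6} contains the accepting state s1.

Yes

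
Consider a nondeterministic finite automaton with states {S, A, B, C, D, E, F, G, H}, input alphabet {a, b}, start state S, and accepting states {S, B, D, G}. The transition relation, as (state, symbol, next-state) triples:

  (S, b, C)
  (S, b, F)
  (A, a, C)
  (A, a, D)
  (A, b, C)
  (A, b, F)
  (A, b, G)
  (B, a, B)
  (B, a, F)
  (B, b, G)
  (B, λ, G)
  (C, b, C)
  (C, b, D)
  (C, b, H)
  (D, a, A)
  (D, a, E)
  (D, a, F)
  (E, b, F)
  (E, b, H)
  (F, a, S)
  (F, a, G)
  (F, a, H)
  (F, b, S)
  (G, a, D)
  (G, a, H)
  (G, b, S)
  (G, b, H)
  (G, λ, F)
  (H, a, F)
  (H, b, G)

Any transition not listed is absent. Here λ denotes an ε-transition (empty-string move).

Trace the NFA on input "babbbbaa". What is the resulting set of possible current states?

{S, A, C, D, E, F, G, H}

Start in {S}.
Read 'b': S→{C, F}; now {C, F}.
Read 'a': C→∅, F→{S, G, H}; union {S, G, H}; ε-closure = {S, F, G, H}.
Read 'b': S→{C, F}, F→{S}, G→{S, H}, H→{G}; now {S, C, F, G, H}.
Read 'b': S→{C, F}, C→{C, D, H}, F→{S}, G→{S, H}, H→{G}; now {S, C, D, F, G, H}.
Read 'b': S→{C, F}, C→{C, D, H}, D→∅, F→{S}, G→{S, H}, H→{G}; now {S, C, D, F, G, H}.
Read 'b': S→{C, F}, C→{C, D, H}, D→∅, F→{S}, G→{S, H}, H→{G}; now {S, C, D, F, G, H}.
Read 'a': S→∅, C→∅, D→{A, E, F}, F→{S, G, H}, G→{D, H}, H→{F}; now {S, A, D, E, F, G, H}.
Read 'a': S→∅, A→{C, D}, D→{A, E, F}, E→∅, F→{S, G, H}, G→{D, H}, H→{F}; now {S, A, C, D, E, F, G, H}.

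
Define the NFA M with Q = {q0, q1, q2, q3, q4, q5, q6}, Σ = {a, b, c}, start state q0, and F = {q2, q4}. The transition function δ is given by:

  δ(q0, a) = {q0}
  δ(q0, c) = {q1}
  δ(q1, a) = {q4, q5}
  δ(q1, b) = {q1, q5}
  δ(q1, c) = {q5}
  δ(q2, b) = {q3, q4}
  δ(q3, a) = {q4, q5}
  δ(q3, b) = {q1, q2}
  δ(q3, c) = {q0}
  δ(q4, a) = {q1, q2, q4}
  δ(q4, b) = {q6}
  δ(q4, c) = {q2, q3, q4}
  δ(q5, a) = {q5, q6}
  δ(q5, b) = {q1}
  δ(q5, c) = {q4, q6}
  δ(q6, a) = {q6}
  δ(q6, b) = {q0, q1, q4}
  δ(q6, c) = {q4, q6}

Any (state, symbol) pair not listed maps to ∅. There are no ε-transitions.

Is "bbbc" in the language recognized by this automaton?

No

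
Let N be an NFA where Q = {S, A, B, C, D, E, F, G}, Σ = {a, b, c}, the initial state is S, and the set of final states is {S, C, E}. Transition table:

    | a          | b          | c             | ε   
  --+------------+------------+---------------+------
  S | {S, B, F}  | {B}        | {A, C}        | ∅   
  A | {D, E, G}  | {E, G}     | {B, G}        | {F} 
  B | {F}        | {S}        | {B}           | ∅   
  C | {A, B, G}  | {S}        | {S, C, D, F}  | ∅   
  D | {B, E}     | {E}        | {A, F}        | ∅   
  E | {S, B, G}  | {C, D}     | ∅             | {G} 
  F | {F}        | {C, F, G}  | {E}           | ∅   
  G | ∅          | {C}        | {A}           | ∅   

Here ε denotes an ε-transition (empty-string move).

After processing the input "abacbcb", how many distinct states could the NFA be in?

7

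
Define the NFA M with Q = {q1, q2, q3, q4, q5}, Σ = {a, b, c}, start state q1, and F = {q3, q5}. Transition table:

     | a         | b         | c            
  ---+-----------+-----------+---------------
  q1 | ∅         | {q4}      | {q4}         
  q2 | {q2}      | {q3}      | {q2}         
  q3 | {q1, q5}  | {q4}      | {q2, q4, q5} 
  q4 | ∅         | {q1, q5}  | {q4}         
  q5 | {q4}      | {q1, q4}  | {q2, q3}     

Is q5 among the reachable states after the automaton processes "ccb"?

Start in {q1}.
Read 'c': {q1} → {q4}.
Read 'c': {q4} → {q4}.
Read 'b': {q4} → {q1, q5}.
State q5 is in {q1, q5}.

Yes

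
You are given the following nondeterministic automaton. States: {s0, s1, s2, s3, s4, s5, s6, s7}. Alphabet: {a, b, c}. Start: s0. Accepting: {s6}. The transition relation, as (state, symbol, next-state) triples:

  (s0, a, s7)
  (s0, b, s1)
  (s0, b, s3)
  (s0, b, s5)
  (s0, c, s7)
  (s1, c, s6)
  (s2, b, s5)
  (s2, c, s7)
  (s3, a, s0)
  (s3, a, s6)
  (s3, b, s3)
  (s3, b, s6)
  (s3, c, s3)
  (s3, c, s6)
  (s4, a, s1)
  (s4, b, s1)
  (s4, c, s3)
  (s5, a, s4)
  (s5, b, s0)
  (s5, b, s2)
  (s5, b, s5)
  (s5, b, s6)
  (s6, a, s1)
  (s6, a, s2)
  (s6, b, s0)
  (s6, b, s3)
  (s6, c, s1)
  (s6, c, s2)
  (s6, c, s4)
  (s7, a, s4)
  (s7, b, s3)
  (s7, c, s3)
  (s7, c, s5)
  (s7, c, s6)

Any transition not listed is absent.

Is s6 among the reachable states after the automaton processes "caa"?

No

Start in {s0}.
Read 'c': {s0} → {s7}.
Read 'a': {s7} → {s4}.
Read 'a': {s4} → {s1}.
State s6 is not in {s1}.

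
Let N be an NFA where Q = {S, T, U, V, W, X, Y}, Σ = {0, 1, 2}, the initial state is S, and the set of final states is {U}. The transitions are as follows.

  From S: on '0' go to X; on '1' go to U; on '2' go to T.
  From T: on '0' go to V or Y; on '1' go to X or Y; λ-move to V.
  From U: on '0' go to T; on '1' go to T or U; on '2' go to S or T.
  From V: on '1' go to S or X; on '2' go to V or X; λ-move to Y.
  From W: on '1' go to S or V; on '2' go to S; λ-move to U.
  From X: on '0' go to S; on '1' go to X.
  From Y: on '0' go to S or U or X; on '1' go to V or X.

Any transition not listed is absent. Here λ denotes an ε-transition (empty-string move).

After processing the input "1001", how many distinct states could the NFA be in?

6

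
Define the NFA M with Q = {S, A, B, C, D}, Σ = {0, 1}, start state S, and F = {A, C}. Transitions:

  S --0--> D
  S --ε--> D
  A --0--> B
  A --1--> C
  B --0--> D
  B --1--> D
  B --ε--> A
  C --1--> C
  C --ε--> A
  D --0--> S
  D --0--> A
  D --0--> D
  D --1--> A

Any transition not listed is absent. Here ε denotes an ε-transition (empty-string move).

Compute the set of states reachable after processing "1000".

{S, A, B, D}

Start: ε-closure({S}) = {S, D}.
Read '1': {S, D} → {A}.
Read '0': {A} → {A, B}.
Read '0': {A, B} → {A, B, D}.
Read '0': {A, B, D} → {S, A, B, D}.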